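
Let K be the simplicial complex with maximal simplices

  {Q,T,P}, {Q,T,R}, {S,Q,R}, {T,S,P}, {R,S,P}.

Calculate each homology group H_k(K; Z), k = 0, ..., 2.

H_0 = Z,  H_1 = Z,  H_2 = 0.

K has 5 vertices, 10 edges, 5 triangles.
rank ∂_0 = 0, rank ∂_1 = 4 ⇒ b_0 = 5 − 0 − 4 = 1; all invariant factors of ∂_1 are 1 so no torsion. So H_0 = Z.
rank ∂_1 = 4, rank ∂_2 = 5 ⇒ b_1 = 10 − 4 − 5 = 1; all invariant factors of ∂_2 are 1 so no torsion. So H_1 = Z.
rank ∂_2 = 5, rank ∂_3 = 0 ⇒ b_2 = 5 − 5 − 0 = 0. So H_2 = 0.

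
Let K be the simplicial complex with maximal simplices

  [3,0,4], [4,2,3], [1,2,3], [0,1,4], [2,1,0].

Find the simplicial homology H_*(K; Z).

H_0 = Z,  H_1 = Z,  H_2 = 0.

We work with the vertex ordering 0 < 1 < 2 < 3 < 4. The simplices of K, each written with vertices in increasing order, are:

  0-simplices (5): [0], [1], [2], [3], [4]
  1-simplices (10): [0,1], [0,2], [0,3], [0,4], [1,2], [1,3], [1,4], [2,3], [2,4], [3,4]
  2-simplices (5): [0,1,2], [0,1,4], [0,3,4], [1,2,3], [2,3,4]

so the chain groups are C_0 ≅ Z^5, C_1 ≅ Z^10, C_2 ≅ Z^5.

∂_1: C_1 → C_0 sends each edge [p,q] (with p < q) to q − p.
The 5×10 boundary matrix has rank 4 and Smith normal form diag(1,1,1,1).

Boundary ∂_2: C_2 → C_1 maps a triangle to the signed sum of its edges. For instance
  ∂[0,1,2] = [1,2] − [0,2] + [0,1],
  ∂[1,2,3] = [2,3] − [1,3] + [1,2].
The resulting 10×5 matrix has rank 5, and its Smith normal form has invariant factors (1,1,1,1,1).

From H_k ≅ ker(∂_k) / im(∂_{k+1}) we obtain:

  H_0: rank C_0 − rank ∂_1 = 5 − 4 = 1, and the invariant factors of ∂_1 are all 1, so H_0 ≅ Z.
  H_1: rank ker ∂_1 − rank ∂_2 = (10 − 4) − 5 = 1, and the invariant factors of ∂_2 are all 1, so H_1 ≅ Z.
  H_2: rank ker ∂_2 − rank ∂_3 = (5 − 5) − 0 = 0, and there is no ∂_3, so H_2 ≅ 0.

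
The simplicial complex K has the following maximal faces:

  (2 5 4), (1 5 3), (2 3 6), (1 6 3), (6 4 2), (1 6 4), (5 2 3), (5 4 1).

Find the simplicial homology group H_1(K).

H_1 = 0.

Take the total order 1 < 2 < 3 < 4 < 5 < 6 on the vertex set. Then K (dimension 2) consists of the simplices:

  0-simplices (6): [1], [2], [3], [4], [5], [6]
  1-simplices (12): [1,3], [1,4], [1,5], [1,6], [2,3], [2,4], [2,5], [2,6], [3,5], [3,6], [4,5], [4,6]
  2-simplices (8): [1,3,5], [1,3,6], [1,4,5], [1,4,6], [2,3,5], [2,3,6], [2,4,5], [2,4,6]

giving chain groups C_0 ≅ Z^6, C_1 ≅ Z^12, C_2 ≅ Z^8.

∂_1: C_1 → C_0 sends each edge [p,q] (with p < q) to q − p. For instance
  ∂[4,5] = [5] − [4].
As a 6×12 matrix over Z this has rank 5, with invariant factors (1,1,1,1,1).

The boundary map ∂_2: C_2 → C_1 maps a triangle to the signed sum of its edges. For instance
  ∂[1,3,6] = [3,6] − [1,6] + [1,3],
  ∂[1,3,5] = [3,5] − [1,5] + [1,3].
As a 12×8 matrix over Z this has rank 7, with invariant factors (1,1,1,1,1,1,1).

Now H_k = ker ∂_k / im ∂_{k+1}, so:

  H_1: rank ker ∂_1 − rank ∂_2 = (12 − 5) − 7 = 0, and the invariant factors of ∂_2 are all 1, so H_1 = 0.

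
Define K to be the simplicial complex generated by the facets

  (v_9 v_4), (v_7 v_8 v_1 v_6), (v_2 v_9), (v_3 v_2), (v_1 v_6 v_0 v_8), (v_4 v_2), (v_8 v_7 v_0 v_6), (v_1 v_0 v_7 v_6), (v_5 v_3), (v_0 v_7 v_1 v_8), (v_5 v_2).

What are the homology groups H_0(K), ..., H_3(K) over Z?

H_0 ≅ Z^2,  H_1 ≅ Z^2,  H_2 = 0,  H_3 ≅ Z.

Order the vertices as v_0 < v_1 < v_2 < v_3 < v_4 < v_5 < v_6 < v_7 < v_8 < v_9. Listing each simplex with vertices in this order, K has dimension 3 with simplices:

  0-simplices (10): [v_0], [v_1], [v_2], [v_3], [v_4], [v_5], [v_6], [v_7], [v_8], [v_9]
  1-simplices (16): (16 of them)
  2-simplices (10): [v_0,v_1,v_6], [v_0,v_1,v_7], [v_0,v_1,v_8], [v_0,v_6,v_7], [v_0,v_6,v_8], [v_0,v_7,v_8], [v_1,v_6,v_7], [v_1,v_6,v_8], [v_1,v_7,v_8], [v_6,v_7,v_8]
  3-simplices (5): [v_0,v_1,v_6,v_7], [v_0,v_1,v_6,v_8], [v_0,v_1,v_7,v_8], [v_0,v_6,v_7,v_8], [v_1,v_6,v_7,v_8]

so the chain groups are C_0 ≅ Z^10, C_1 ≅ Z^16, C_2 ≅ Z^10, C_3 ≅ Z^5.

The boundary map ∂_1: C_1 → C_0 is given by ∂[p,q] = [q] − [p]. For instance
  ∂[v_4,v_9] = [v_9] − [v_4].
The resulting 10×16 matrix has rank 8, and its Smith normal form has invariant factors (1,1,1,1,1,1,1,1).

The boundary map ∂_2: C_2 → C_1 acts by ∂[p,q,r] = [q,r] − [p,r] + [p,q]. For instance
  ∂[v_1,v_6,v_8] = [v_6,v_8] − [v_1,v_8] + [v_1,v_6],
  ∂[v_1,v_7,v_8] = [v_7,v_8] − [v_1,v_8] + [v_1,v_7].
As a 16×10 matrix over Z this has rank 6, with invariant factors (1,1,1,1,1,1).

Boundary ∂_3: C_3 → C_2 sends each 3-simplex σ to the alternating sum Σ_i (−1)^i (σ with its i-th vertex removed). For instance
  ∂[v_1,v_6,v_7,v_8] = [v_6,v_7,v_8] − [v_1,v_7,v_8] + [v_1,v_6,v_8] − [v_1,v_6,v_7],
  ∂[v_0,v_1,v_6,v_8] = [v_1,v_6,v_8] − [v_0,v_6,v_8] + [v_0,v_1,v_8] − [v_0,v_1,v_6].
The 10×5 boundary matrix has rank 4 and Smith normal form diag(1,1,1,1).

From H_k ≅ ker(∂_k) / im(∂_{k+1}) we obtain:

  H_0: rank C_0 − rank ∂_1 = 10 − 8 = 2, and the invariant factors of ∂_1 are all 1, so H_0 = Z^2.
  H_1: rank ker ∂_1 − rank ∂_2 = (16 − 8) − 6 = 2, and the invariant factors of ∂_2 are all 1, so H_1 = Z^2.
  H_2: rank ker ∂_2 − rank ∂_3 = (10 − 6) − 4 = 0, and the invariant factors of ∂_3 are all 1, so H_2 = 0.
  H_3: rank ker ∂_3 − rank ∂_4 = (5 − 4) − 0 = 1, and there is no ∂_4, so H_3 = Z.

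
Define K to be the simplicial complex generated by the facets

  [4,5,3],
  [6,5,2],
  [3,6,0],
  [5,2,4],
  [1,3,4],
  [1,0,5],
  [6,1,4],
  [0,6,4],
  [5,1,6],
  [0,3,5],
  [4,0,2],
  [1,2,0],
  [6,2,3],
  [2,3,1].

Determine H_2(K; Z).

H_2 = Z.

Order the vertices as 0 < 1 < 2 < 3 < 4 < 5 < 6. Listing each simplex with vertices in this order, K has dimension 2 with simplices:

  0-simplices (7): [0], [1], [2], [3], [4], [5], [6]
  1-simplices (21): [0,1], [0,2], [0,3], [0,4], [0,5], [0,6], [1,2], [1,3], [1,4], [1,5], [1,6], [2,3], [2,4], [2,5], [2,6], [3,4], [3,5], [3,6], [4,5], [4,6], [5,6]
  2-simplices (14): [0,1,2], [0,1,5], [0,2,4], [0,3,5], [0,3,6], [0,4,6], [1,2,3], [1,3,4], [1,4,6], [1,5,6], [2,3,6], [2,4,5], [2,5,6], [3,4,5]

Hence C_0 ≅ Z^7, C_1 ≅ Z^21, C_2 ≅ Z^14.

∂_1: C_1 → C_0 is given by ∂[p,q] = [q] − [p].
The 7×21 boundary matrix has rank 6 and Smith normal form diag(1,1,1,1,1,1).

Boundary ∂_2: C_2 → C_1 sends each 2-simplex [p,q,r] to [q,r] − [p,r] + [p,q]. For instance
  ∂[2,4,5] = [4,5] − [2,5] + [2,4],
  ∂[0,3,5] = [3,5] − [0,5] + [0,3].
The resulting 21×14 matrix has rank 13, and its Smith normal form has invariant factors (1,1,1,1,1,1,1,1,1,1,1,1,1).

Reading off H_k = ker ∂_k / im ∂_{k+1}:

  H_2: rank ker ∂_2 − rank ∂_3 = (14 − 13) − 0 = 1, and there is no ∂_3, so H_2 ≅ Z.

(K is a triangulation of the torus T^2.)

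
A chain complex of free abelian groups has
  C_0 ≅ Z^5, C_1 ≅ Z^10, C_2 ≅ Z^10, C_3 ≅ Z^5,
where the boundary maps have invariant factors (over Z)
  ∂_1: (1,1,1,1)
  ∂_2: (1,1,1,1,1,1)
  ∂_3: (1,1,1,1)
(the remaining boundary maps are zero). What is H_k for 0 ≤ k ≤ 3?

H_0: b_0 = 5 − 0 − 4 = 1; torsion from ∂_1 factors > 1: none. So H_0 ≅ Z.
H_1: b_1 = 10 − 4 − 6 = 0; torsion from ∂_2 factors > 1: none. So H_1 ≅ 0.
H_2: b_2 = 10 − 6 − 4 = 0; torsion from ∂_3 factors > 1: none. So H_2 ≅ 0.
H_3: b_3 = 5 − 4 − 0 = 1; torsion from ∂_4 factors > 1: none. So H_3 ≅ Z.

H_0 ≅ Z,  H_1 = 0,  H_2 = 0,  H_3 ≅ Z.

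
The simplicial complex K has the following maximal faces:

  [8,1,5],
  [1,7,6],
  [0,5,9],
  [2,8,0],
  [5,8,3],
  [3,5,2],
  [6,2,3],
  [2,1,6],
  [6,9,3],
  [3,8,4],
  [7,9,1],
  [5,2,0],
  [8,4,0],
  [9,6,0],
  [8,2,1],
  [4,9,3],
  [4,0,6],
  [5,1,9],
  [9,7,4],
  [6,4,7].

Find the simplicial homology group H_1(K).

H_1 = Z ⊕ Z/2.

K has 10 vertices, 30 edges, 20 triangles.
rank ∂_1 = 9, rank ∂_2 = 20 ⇒ b_1 = 30 − 9 − 20 = 1; ∂_2 has invariant factor(s) [2] giving torsion. So H_1 = Z ⊕ Z/2.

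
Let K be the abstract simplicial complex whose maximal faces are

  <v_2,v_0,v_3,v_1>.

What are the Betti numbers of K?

b_0 = 1, b_1 = 0, b_2 = 0, b_3 = 0.

Fix the vertex order v_0 < v_1 < v_2 < v_3 and write every simplex with vertices in increasing order. Then dim K = 3 and the simplices of K are:

  0-simplices (4): [v_0], [v_1], [v_2], [v_3]
  1-simplices (6): [v_0,v_1], [v_0,v_2], [v_0,v_3], [v_1,v_2], [v_1,v_3], [v_2,v_3]
  2-simplices (4): [v_0,v_1,v_2], [v_0,v_1,v_3], [v_0,v_2,v_3], [v_1,v_2,v_3]
  3-simplices (1): [v_0,v_1,v_2,v_3]

giving chain groups C_0 ≅ Z^4, C_1 ≅ Z^6, C_2 ≅ Z^4, C_3 ≅ Z^1.

∂_1: C_1 → C_0 sends each edge [p,q] (with p < q) to q − p. For instance
  ∂[v_0,v_2] = [v_2] − [v_0].
The resulting 4×6 matrix has rank 3, and its Smith normal form has invariant factors (1,1,1).

∂_2: C_2 → C_1 acts by ∂[p,q,r] = [q,r] − [p,r] + [p,q]. For instance
  ∂[v_0,v_1,v_3] = [v_1,v_3] − [v_0,v_3] + [v_0,v_1],
  ∂[v_0,v_1,v_2] = [v_1,v_2] − [v_0,v_2] + [v_0,v_1].
The 6×4 boundary matrix has rank 3 and Smith normal form diag(1,1,1).

The boundary map ∂_3: C_3 → C_2 sends each 3-simplex σ to the alternating sum Σ_i (−1)^i (σ with its i-th vertex removed). For instance
  ∂[v_0,v_1,v_2,v_3] = [v_1,v_2,v_3] − [v_0,v_2,v_3] + [v_0,v_1,v_3] − [v_0,v_1,v_2].
As a 4×1 matrix over Z this has rank 1, with invariant factors (1).

From H_k ≅ ker(∂_k) / im(∂_{k+1}) we obtain:

  H_0: rank C_0 − rank ∂_1 = 4 − 3 = 1, and the invariant factors of ∂_1 are all 1, so H_0 = Z.
  H_1: rank ker ∂_1 − rank ∂_2 = (6 − 3) − 3 = 0, and the invariant factors of ∂_2 are all 1, so H_1 = 0.
  H_2: rank ker ∂_2 − rank ∂_3 = (4 − 3) − 1 = 0, and the invariant factors of ∂_3 are all 1, so H_2 = 0.
  H_3: rank ker ∂_3 − rank ∂_4 = (1 − 1) − 0 = 0, and there is no ∂_4, so H_3 = 0.

As a check, the Euler characteristic is 4 − 6 + 4 − 1 = 1, which agrees with 1 − 0 + 0 − 0 = 1.
(K is a triangulation of the 3-simplex.)

Hence the Betti numbers are b_0 = 1, b_1 = 0, b_2 = 0, b_3 = 0.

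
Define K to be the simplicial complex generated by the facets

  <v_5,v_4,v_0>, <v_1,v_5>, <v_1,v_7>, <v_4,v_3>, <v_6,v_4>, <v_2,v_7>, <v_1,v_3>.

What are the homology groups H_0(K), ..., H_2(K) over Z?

We work with the vertex ordering v_0 < v_1 < v_2 < v_3 < v_4 < v_5 < v_6 < v_7. The simplices of K, each written with vertices in increasing order, are:

  0-simplices (8): [v_0], [v_1], [v_2], [v_3], [v_4], [v_5], [v_6], [v_7]
  1-simplices (9): [v_0,v_4], [v_0,v_5], [v_1,v_3], [v_1,v_5], [v_1,v_7], [v_2,v_7], [v_3,v_4], [v_4,v_5], [v_4,v_6]
  2-simplices (1): [v_0,v_4,v_5]

Hence C_0 ≅ Z^8, C_1 ≅ Z^9, C_2 ≅ Z^1.

∂_1: C_1 → C_0 maps an edge to its endpoints' difference, ∂[p,q] = q − p.
The resulting 8×9 matrix has rank 7, and its Smith normal form has invariant factors (1,1,1,1,1,1,1).

∂_2: C_2 → C_1 maps a triangle to the signed sum of its edges. For instance
  ∂[v_0,v_4,v_5] = [v_4,v_5] − [v_0,v_5] + [v_0,v_4].
The 9×1 boundary matrix has rank 1 and Smith normal form diag(1).

Now H_k = ker ∂_k / im ∂_{k+1}, so:

  H_0: rank C_0 − rank ∂_1 = 8 − 7 = 1, and the invariant factors of ∂_1 are all 1, so H_0 ≅ Z.
  H_1: rank ker ∂_1 − rank ∂_2 = (9 − 7) − 1 = 1, and the invariant factors of ∂_2 are all 1, so H_1 ≅ Z.
  H_2: rank ker ∂_2 − rank ∂_3 = (1 − 1) − 0 = 0, and there is no ∂_3, so H_2 ≅ 0.

H_0 = Z,  H_1 = Z,  H_2 = 0.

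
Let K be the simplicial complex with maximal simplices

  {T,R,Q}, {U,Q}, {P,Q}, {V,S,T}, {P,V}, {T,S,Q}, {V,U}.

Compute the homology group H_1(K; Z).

Take the total order P < Q < R < S < T < U < V on the vertex set. Then K (dimension 2) consists of the simplices:

  0-simplices (7): P, Q, R, S, T, U, V
  1-simplices (11): PQ, PV, QR, QS, QT, QU, RT, ST, SV, TV, UV
  2-simplices (3): QRT, QST, STV

Hence C_0 ≅ Z^7, C_1 ≅ Z^11, C_2 ≅ Z^3.

Boundary ∂_1: C_1 → C_0 sends each edge [p,q] (with p < q) to q − p.
The resulting 7×11 matrix has rank 6, and its Smith normal form has invariant factors (1,1,1,1,1,1).

Boundary ∂_2: C_2 → C_1 maps a triangle to the signed sum of its edges. For instance
  ∂STV = TV − SV + ST,
  ∂QRT = RT − QT + QR.
The resulting 11×3 matrix has rank 3, and its Smith normal form has invariant factors (1,1,1).

Now H_k = ker ∂_k / im ∂_{k+1}, so:

  H_1: rank ker ∂_1 − rank ∂_2 = (11 − 6) − 3 = 2, and the invariant factors of ∂_2 are all 1, so H_1 = Z^2.

H_1 ≅ Z^2.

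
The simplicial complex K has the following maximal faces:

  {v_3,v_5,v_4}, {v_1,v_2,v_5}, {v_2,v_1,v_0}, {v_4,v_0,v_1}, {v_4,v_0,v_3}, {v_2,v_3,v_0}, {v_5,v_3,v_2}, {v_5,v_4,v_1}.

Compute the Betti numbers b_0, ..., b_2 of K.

b_0 = 1, b_1 = 0, b_2 = 1.

Fix the vertex order v_0 < v_1 < v_2 < v_3 < v_4 < v_5 and write every simplex with vertices in increasing order. Then dim K = 2 and the simplices of K are:

  0-simplices (6): [v_0], [v_1], [v_2], [v_3], [v_4], [v_5]
  1-simplices (12): [v_0,v_1], [v_0,v_2], [v_0,v_3], [v_0,v_4], [v_1,v_2], [v_1,v_4], [v_1,v_5], [v_2,v_3], [v_2,v_5], [v_3,v_4], [v_3,v_5], [v_4,v_5]
  2-simplices (8): [v_0,v_1,v_2], [v_0,v_1,v_4], [v_0,v_2,v_3], [v_0,v_3,v_4], [v_1,v_2,v_5], [v_1,v_4,v_5], [v_2,v_3,v_5], [v_3,v_4,v_5]

so the chain groups are C_0 ≅ Z^6, C_1 ≅ Z^12, C_2 ≅ Z^8.

∂_1: C_1 → C_0 maps an edge to its endpoints' difference, ∂[p,q] = q − p. For instance
  ∂[v_3,v_5] = [v_5] − [v_3].
As a 6×12 matrix over Z this has rank 5, with invariant factors (1,1,1,1,1).

∂_2: C_2 → C_1 acts by ∂[p,q,r] = [q,r] − [p,r] + [p,q]. For instance
  ∂[v_1,v_2,v_5] = [v_2,v_5] − [v_1,v_5] + [v_1,v_2],
  ∂[v_3,v_4,v_5] = [v_4,v_5] − [v_3,v_5] + [v_3,v_4].
The resulting 12×8 matrix has rank 7, and its Smith normal form has invariant factors (1,1,1,1,1,1,1).

Now H_k = ker ∂_k / im ∂_{k+1}, so:

  H_0: rank C_0 − rank ∂_1 = 6 − 5 = 1, and the invariant factors of ∂_1 are all 1, so H_0 = Z.
  H_1: rank ker ∂_1 − rank ∂_2 = (12 − 5) − 7 = 0, and the invariant factors of ∂_2 are all 1, so H_1 = 0.
  H_2: rank ker ∂_2 − rank ∂_3 = (8 − 7) − 0 = 1, and there is no ∂_3, so H_2 = Z.

(K is a triangulation of the 2-sphere S^2.)

Hence the Betti numbers are b_0 = 1, b_1 = 0, b_2 = 1.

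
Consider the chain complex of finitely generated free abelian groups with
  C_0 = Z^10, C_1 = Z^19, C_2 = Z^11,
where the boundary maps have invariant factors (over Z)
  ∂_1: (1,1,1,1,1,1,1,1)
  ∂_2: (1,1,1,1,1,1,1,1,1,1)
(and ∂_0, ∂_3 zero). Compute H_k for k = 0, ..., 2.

H_0 ≅ Z^2,  H_1 ≅ Z,  H_2 ≅ Z.

H_0: b_0 = 10 − 0 − 8 = 2; torsion from ∂_1 factors > 1: none. So H_0 ≅ Z^2.
H_1: b_1 = 19 − 8 − 10 = 1; torsion from ∂_2 factors > 1: none. So H_1 ≅ Z.
H_2: b_2 = 11 − 10 − 0 = 1; torsion from ∂_3 factors > 1: none. So H_2 ≅ Z.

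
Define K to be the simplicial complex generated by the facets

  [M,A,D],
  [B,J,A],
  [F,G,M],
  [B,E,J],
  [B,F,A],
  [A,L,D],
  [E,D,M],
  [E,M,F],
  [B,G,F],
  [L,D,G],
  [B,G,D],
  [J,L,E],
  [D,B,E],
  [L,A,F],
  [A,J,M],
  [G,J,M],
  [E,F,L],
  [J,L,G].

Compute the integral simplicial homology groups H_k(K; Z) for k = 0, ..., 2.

Fix the vertex order A < B < D < E < F < G < J < L < M and write every simplex with vertices in increasing order. Then dim K = 2 and the simplices of K are:

  0-simplices (9): A, B, D, E, F, G, J, L, M
  1-simplices (27): AB, AD, AF, AJ, AL, AM, BD, BE, BF, BG, BJ, DE, DG, DL, DM, EF, EJ, EL, EM, FG, FL, FM, GJ, GL, GM, JL, JM
  2-simplices (18): ABF, ABJ, ADL, ADM, AFL, AJM, BDE, BDG, BEJ, BFG, DEM, DGL, EFL, EFM, EJL, FGM, GJL, GJM

Hence C_0 ≅ Z^9, C_1 ≅ Z^27, C_2 ≅ Z^18.

∂_1: C_1 → C_0 maps an edge to its endpoints' difference, ∂[p,q] = q − p.
The 9×27 boundary matrix has rank 8 and Smith normal form diag(1,1,1,1,1,1,1,1).

Boundary ∂_2: C_2 → C_1 acts by ∂[p,q,r] = [q,r] − [p,r] + [p,q]. For instance
  ∂FGM = GM − FM + FG,
  ∂EFL = FL − EL + EF.
This gives a 27×18 integer matrix of rank 17; reducing to Smith normal form yields diagonal entries (1,1,1,1,1,1,1,1,1,1,1,1,1,1,1,1,1).

Computing H_k = (kernel of ∂_k) / (image of ∂_{k+1}):

  H_0: rank C_0 − rank ∂_1 = 9 − 8 = 1, and the invariant factors of ∂_1 are all 1, so H_0 = Z.
  H_1: rank ker ∂_1 − rank ∂_2 = (27 − 8) − 17 = 2, and the invariant factors of ∂_2 are all 1, so H_1 = Z^2.
  H_2: rank ker ∂_2 − rank ∂_3 = (18 − 17) − 0 = 1, and there is no ∂_3, so H_2 = Z.

H_0 ≅ Z,  H_1 ≅ Z^2,  H_2 ≅ Z.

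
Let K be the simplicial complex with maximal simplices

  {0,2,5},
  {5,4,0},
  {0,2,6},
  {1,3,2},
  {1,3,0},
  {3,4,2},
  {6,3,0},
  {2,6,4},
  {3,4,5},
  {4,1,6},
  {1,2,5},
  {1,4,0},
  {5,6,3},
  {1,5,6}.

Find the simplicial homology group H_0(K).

H_0 = Z.

We work with the vertex ordering 0 < 1 < 2 < 3 < 4 < 5 < 6. The simplices of K, each written with vertices in increasing order, are:

  0-simplices (7): [0], [1], [2], [3], [4], [5], [6]
  1-simplices (21): [0,1], [0,2], [0,3], [0,4], [0,5], [0,6], [1,2], [1,3], [1,4], [1,5], [1,6], [2,3], [2,4], [2,5], [2,6], [3,4], [3,5], [3,6], [4,5], [4,6], [5,6]
  2-simplices (14): [0,1,3], [0,1,4], [0,2,5], [0,2,6], [0,3,6], [0,4,5], [1,2,3], [1,2,5], [1,4,6], [1,5,6], [2,3,4], [2,4,6], [3,4,5], [3,5,6]

Hence C_0 ≅ Z^7, C_1 ≅ Z^21, C_2 ≅ Z^14.

∂_1: C_1 → C_0 is given by ∂[p,q] = [q] − [p]. For instance
  ∂[0,4] = [4] − [0].
The resulting 7×21 matrix has rank 6, and its Smith normal form has invariant factors (1,1,1,1,1,1).

∂_2: C_2 → C_1 acts by ∂[p,q,r] = [q,r] − [p,r] + [p,q]. For instance
  ∂[0,3,6] = [3,6] − [0,6] + [0,3],
  ∂[1,2,3] = [2,3] − [1,3] + [1,2].
The resulting 21×14 matrix has rank 13, and its Smith normal form has invariant factors (1,1,1,1,1,1,1,1,1,1,1,1,1).

From H_k ≅ ker(∂_k) / im(∂_{k+1}) we obtain:

  H_0: rank C_0 − rank ∂_1 = 7 − 6 = 1, and the invariant factors of ∂_1 are all 1, so H_0 ≅ Z.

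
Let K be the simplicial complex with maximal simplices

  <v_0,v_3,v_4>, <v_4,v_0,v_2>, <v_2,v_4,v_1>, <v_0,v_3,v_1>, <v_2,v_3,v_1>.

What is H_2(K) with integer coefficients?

Take the total order v_0 < v_1 < v_2 < v_3 < v_4 on the vertex set. Then K (dimension 2) consists of the simplices:

  0-simplices (5): [v_0], [v_1], [v_2], [v_3], [v_4]
  1-simplices (10): [v_0,v_1], [v_0,v_2], [v_0,v_3], [v_0,v_4], [v_1,v_2], [v_1,v_3], [v_1,v_4], [v_2,v_3], [v_2,v_4], [v_3,v_4]
  2-simplices (5): [v_0,v_1,v_3], [v_0,v_2,v_4], [v_0,v_3,v_4], [v_1,v_2,v_3], [v_1,v_2,v_4]

giving chain groups C_0 ≅ Z^5, C_1 ≅ Z^10, C_2 ≅ Z^5.

The boundary map ∂_1: C_1 → C_0 is given by ∂[p,q] = [q] − [p].
As a 5×10 matrix over Z this has rank 4, with invariant factors (1,1,1,1).

Boundary ∂_2: C_2 → C_1 maps a triangle to the signed sum of its edges. For instance
  ∂[v_0,v_2,v_4] = [v_2,v_4] − [v_0,v_4] + [v_0,v_2],
  ∂[v_1,v_2,v_4] = [v_2,v_4] − [v_1,v_4] + [v_1,v_2].
This gives a 10×5 integer matrix of rank 5; reducing to Smith normal form yields diagonal entries (1,1,1,1,1).

Now H_k = ker ∂_k / im ∂_{k+1}, so:

  H_2: rank ker ∂_2 − rank ∂_3 = (5 − 5) − 0 = 0, and there is no ∂_3, so H_2 = 0.

H_2 ≅ 0.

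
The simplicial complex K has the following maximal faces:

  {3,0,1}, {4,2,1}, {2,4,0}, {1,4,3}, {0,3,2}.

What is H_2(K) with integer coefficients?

H_2 = 0.

Order the vertices as 0 < 1 < 2 < 3 < 4. Listing each simplex with vertices in this order, K has dimension 2 with simplices:

  0-simplices (5): [0], [1], [2], [3], [4]
  1-simplices (10): [0,1], [0,2], [0,3], [0,4], [1,2], [1,3], [1,4], [2,3], [2,4], [3,4]
  2-simplices (5): [0,1,3], [0,2,3], [0,2,4], [1,2,4], [1,3,4]

giving chain groups C_0 ≅ Z^5, C_1 ≅ Z^10, C_2 ≅ Z^5.

Boundary ∂_1: C_1 → C_0 sends each edge [p,q] (with p < q) to q − p. For instance
  ∂[2,4] = [4] − [2].
The 5×10 boundary matrix has rank 4 and Smith normal form diag(1,1,1,1).

Boundary ∂_2: C_2 → C_1 sends each 2-simplex [p,q,r] to [q,r] − [p,r] + [p,q]. For instance
  ∂[1,2,4] = [2,4] − [1,4] + [1,2],
  ∂[0,1,3] = [1,3] − [0,3] + [0,1].
This gives a 10×5 integer matrix of rank 5; reducing to Smith normal form yields diagonal entries (1,1,1,1,1).

Now H_k = ker ∂_k / im ∂_{k+1}, so:

  H_2: rank ker ∂_2 − rank ∂_3 = (5 − 5) − 0 = 0, and there is no ∂_3, so H_2 = 0.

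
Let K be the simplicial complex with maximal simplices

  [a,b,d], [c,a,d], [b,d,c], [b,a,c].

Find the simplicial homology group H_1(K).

K has 4 vertices, 6 edges, 4 triangles.
rank ∂_1 = 3, rank ∂_2 = 3 ⇒ b_1 = 6 − 3 − 3 = 0; all invariant factors of ∂_2 are 1 so no torsion. So H_1 ≅ 0.

H_1 ≅ 0.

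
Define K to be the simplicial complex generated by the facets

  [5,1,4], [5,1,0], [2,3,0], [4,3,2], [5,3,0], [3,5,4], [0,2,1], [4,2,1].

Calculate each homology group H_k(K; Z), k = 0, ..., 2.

H_0 = Z,  H_1 = 0,  H_2 = Z.

We work with the vertex ordering 0 < 1 < 2 < 3 < 4 < 5. The simplices of K, each written with vertices in increasing order, are:

  0-simplices (6): [0], [1], [2], [3], [4], [5]
  1-simplices (12): [0,1], [0,2], [0,3], [0,5], [1,2], [1,4], [1,5], [2,3], [2,4], [3,4], [3,5], [4,5]
  2-simplices (8): [0,1,2], [0,1,5], [0,2,3], [0,3,5], [1,2,4], [1,4,5], [2,3,4], [3,4,5]

so the chain groups are C_0 ≅ Z^6, C_1 ≅ Z^12, C_2 ≅ Z^8.

The boundary map ∂_1: C_1 → C_0 sends each edge [p,q] (with p < q) to q − p.
As a 6×12 matrix over Z this has rank 5, with invariant factors (1,1,1,1,1).

Boundary ∂_2: C_2 → C_1 acts by ∂[p,q,r] = [q,r] − [p,r] + [p,q]. For instance
  ∂[3,4,5] = [4,5] − [3,5] + [3,4],
  ∂[2,3,4] = [3,4] − [2,4] + [2,3].
As a 12×8 matrix over Z this has rank 7, with invariant factors (1,1,1,1,1,1,1).

Now H_k = ker ∂_k / im ∂_{k+1}, so:

  H_0: rank C_0 − rank ∂_1 = 6 − 5 = 1, and the invariant factors of ∂_1 are all 1, so H_0 ≅ Z.
  H_1: rank ker ∂_1 − rank ∂_2 = (12 − 5) − 7 = 0, and the invariant factors of ∂_2 are all 1, so H_1 ≅ 0.
  H_2: rank ker ∂_2 − rank ∂_3 = (8 − 7) − 0 = 1, and there is no ∂_3, so H_2 ≅ Z.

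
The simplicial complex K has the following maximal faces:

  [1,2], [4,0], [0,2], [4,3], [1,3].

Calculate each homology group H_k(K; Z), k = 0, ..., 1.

We work with the vertex ordering 0 < 1 < 2 < 3 < 4. The simplices of K, each written with vertices in increasing order, are:

  0-simplices (5): [0], [1], [2], [3], [4]
  1-simplices (5): [0,2], [0,4], [1,2], [1,3], [3,4]

giving chain groups C_0 ≅ Z^5, C_1 ≅ Z^5.

The boundary map ∂_1: C_1 → C_0 is given by ∂[p,q] = [q] − [p]. For instance
  ∂[0,2] = [2] − [0].
The resulting 5×5 matrix has rank 4, and its Smith normal form has invariant factors (1,1,1,1).

From H_k ≅ ker(∂_k) / im(∂_{k+1}) we obtain:

  H_0: rank C_0 − rank ∂_1 = 5 − 4 = 1, and the invariant factors of ∂_1 are all 1, so H_0 ≅ Z.
  H_1: rank ker ∂_1 − rank ∂_2 = (5 − 4) − 0 = 1, and there is no ∂_2, so H_1 ≅ Z.

H_0 ≅ Z,  H_1 ≅ Z.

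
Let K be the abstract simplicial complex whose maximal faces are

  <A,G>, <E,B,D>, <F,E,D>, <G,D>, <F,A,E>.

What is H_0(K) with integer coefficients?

Fix the vertex order A < B < D < E < F < G and write every simplex with vertices in increasing order. Then dim K = 2 and the simplices of K are:

  0-simplices (6): A, B, D, E, F, G
  1-simplices (9): AE, AF, AG, BD, BE, DE, DF, DG, EF
  2-simplices (3): AEF, BDE, DEF

so the chain groups are C_0 ≅ Z^6, C_1 ≅ Z^9, C_2 ≅ Z^3.

The boundary map ∂_1: C_1 → C_0 is given by ∂[p,q] = [q] − [p].
The 6×9 boundary matrix has rank 5 and Smith normal form diag(1,1,1,1,1).

∂_2: C_2 → C_1 sends each 2-simplex [p,q,r] to [q,r] − [p,r] + [p,q]. For instance
  ∂BDE = DE − BE + BD,
  ∂DEF = EF − DF + DE.
The resulting 9×3 matrix has rank 3, and its Smith normal form has invariant factors (1,1,1).

Reading off H_k = ker ∂_k / im ∂_{k+1}:

  H_0: rank C_0 − rank ∂_1 = 6 − 5 = 1, and the invariant factors of ∂_1 are all 1, so H_0 = Z.

H_0 ≅ Z.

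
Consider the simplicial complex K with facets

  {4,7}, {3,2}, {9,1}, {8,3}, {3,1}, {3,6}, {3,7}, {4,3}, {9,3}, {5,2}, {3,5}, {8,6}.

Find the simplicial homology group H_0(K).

We work with the vertex ordering 1 < 2 < 3 < 4 < 5 < 6 < 7 < 8 < 9. The simplices of K, each written with vertices in increasing order, are:

  0-simplices (9): [1], [2], [3], [4], [5], [6], [7], [8], [9]
  1-simplices (12): [1,3], [1,9], [2,3], [2,5], [3,4], [3,5], [3,6], [3,7], [3,8], [3,9], [4,7], [6,8]

giving chain groups C_0 ≅ Z^9, C_1 ≅ Z^12.

The boundary map ∂_1: C_1 → C_0 maps an edge to its endpoints' difference, ∂[p,q] = q − p.
This gives a 9×12 integer matrix of rank 8; reducing to Smith normal form yields diagonal entries (1,1,1,1,1,1,1,1).

Reading off H_k = ker ∂_k / im ∂_{k+1}:

  H_0: rank C_0 − rank ∂_1 = 9 − 8 = 1, and the invariant factors of ∂_1 are all 1, so H_0 = Z.

H_0 ≅ Z.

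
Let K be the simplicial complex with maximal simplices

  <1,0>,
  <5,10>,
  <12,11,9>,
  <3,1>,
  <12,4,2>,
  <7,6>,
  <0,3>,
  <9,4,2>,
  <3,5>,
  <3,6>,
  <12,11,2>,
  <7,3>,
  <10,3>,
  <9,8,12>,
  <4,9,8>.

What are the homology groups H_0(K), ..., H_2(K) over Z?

Order the vertices as 0 < 1 < 2 < 3 < 4 < 5 < 6 < 7 < 8 < 9 < 10 < 11 < 12. Listing each simplex with vertices in this order, K has dimension 2 with simplices:

  0-simplices (13): [0], [1], [2], [3], [4], [5], [6], [7], [8], [9], [10], [11], [12]
  1-simplices (21): [0,1], [0,3], [1,3], [2,4], [2,9], [2,11], [2,12], [3,5], [3,6], [3,7], [3,10], [4,8], [4,9], [4,12], [5,10], [6,7], [8,9], [8,12], [9,11], [9,12], [11,12]
  2-simplices (6): [2,4,9], [2,4,12], [2,11,12], [4,8,9], [8,9,12], [9,11,12]

so the chain groups are C_0 ≅ Z^13, C_1 ≅ Z^21, C_2 ≅ Z^6.

Boundary ∂_1: C_1 → C_0 maps an edge to its endpoints' difference, ∂[p,q] = q − p. For instance
  ∂[6,7] = [7] − [6].
The 13×21 boundary matrix has rank 11 and Smith normal form diag(1,1,1,1,1,1,1,1,1,1,1).

The boundary map ∂_2: C_2 → C_1 acts by ∂[p,q,r] = [q,r] − [p,r] + [p,q]. For instance
  ∂[9,11,12] = [11,12] − [9,12] + [9,11],
  ∂[4,8,9] = [8,9] − [4,9] + [4,8].
As a 21×6 matrix over Z this has rank 6, with invariant factors (1,1,1,1,1,1).

From H_k ≅ ker(∂_k) / im(∂_{k+1}) we obtain:

  H_0: rank C_0 − rank ∂_1 = 13 − 11 = 2, and the invariant factors of ∂_1 are all 1, so H_0 = Z^2.
  H_1: rank ker ∂_1 − rank ∂_2 = (21 − 11) − 6 = 4, and the invariant factors of ∂_2 are all 1, so H_1 = Z^4.
  H_2: rank ker ∂_2 − rank ∂_3 = (6 − 6) − 0 = 0, and there is no ∂_3, so H_2 = 0.

H_0 = Z^2,  H_1 = Z^4,  H_2 = 0.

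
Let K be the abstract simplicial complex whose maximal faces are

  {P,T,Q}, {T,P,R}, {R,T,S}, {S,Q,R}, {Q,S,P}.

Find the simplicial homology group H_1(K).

H_1 = Z.

Order the vertices as P < Q < R < S < T. Listing each simplex with vertices in this order, K has dimension 2 with simplices:

  0-simplices (5): P, Q, R, S, T
  1-simplices (10): PQ, PR, PS, PT, QR, QS, QT, RS, RT, ST
  2-simplices (5): PQS, PQT, PRT, QRS, RST

Hence C_0 ≅ Z^5, C_1 ≅ Z^10, C_2 ≅ Z^5.

Boundary ∂_1: C_1 → C_0 maps an edge to its endpoints' difference, ∂[p,q] = q − p. For instance
  ∂PS = S − P.
As a 5×10 matrix over Z this has rank 4, with invariant factors (1,1,1,1).

∂_2: C_2 → C_1 sends each 2-simplex [p,q,r] to [q,r] − [p,r] + [p,q]. For instance
  ∂PQT = QT − PT + PQ,
  ∂RST = ST − RT + RS.
The resulting 10×5 matrix has rank 5, and its Smith normal form has invariant factors (1,1,1,1,1).

Reading off H_k = ker ∂_k / im ∂_{k+1}:

  H_1: rank ker ∂_1 − rank ∂_2 = (10 − 4) − 5 = 1, and the invariant factors of ∂_2 are all 1, so H_1 = Z.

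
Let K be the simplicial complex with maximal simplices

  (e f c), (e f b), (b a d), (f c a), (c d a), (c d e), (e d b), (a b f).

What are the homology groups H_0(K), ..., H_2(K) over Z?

H_0 = Z,  H_1 = 0,  H_2 = Z.

Take the total order a < b < c < d < e < f on the vertex set. Then K (dimension 2) consists of the simplices:

  0-simplices (6): a, b, c, d, e, f
  1-simplices (12): ab, ac, ad, af, bd, be, bf, cd, ce, cf, de, ef
  2-simplices (8): abd, abf, acd, acf, bde, bef, cde, cef

Hence C_0 ≅ Z^6, C_1 ≅ Z^12, C_2 ≅ Z^8.

The boundary map ∂_1: C_1 → C_0 is given by ∂[p,q] = [q] − [p]. For instance
  ∂ad = d − a.
The resulting 6×12 matrix has rank 5, and its Smith normal form has invariant factors (1,1,1,1,1).

Boundary ∂_2: C_2 → C_1 maps a triangle to the signed sum of its edges. For instance
  ∂cef = ef − cf + ce,
  ∂bde = de − be + bd.
The 12×8 boundary matrix has rank 7 and Smith normal form diag(1,1,1,1,1,1,1).

From H_k ≅ ker(∂_k) / im(∂_{k+1}) we obtain:

  H_0: rank C_0 − rank ∂_1 = 6 − 5 = 1, and the invariant factors of ∂_1 are all 1, so H_0 ≅ Z.
  H_1: rank ker ∂_1 − rank ∂_2 = (12 − 5) − 7 = 0, and the invariant factors of ∂_2 are all 1, so H_1 ≅ 0.
  H_2: rank ker ∂_2 − rank ∂_3 = (8 − 7) − 0 = 1, and there is no ∂_3, so H_2 ≅ Z.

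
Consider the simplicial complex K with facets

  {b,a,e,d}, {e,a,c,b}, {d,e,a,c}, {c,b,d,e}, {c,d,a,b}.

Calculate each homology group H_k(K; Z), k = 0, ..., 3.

K has 5 vertices, 10 edges, 10 triangles, 5 3-simplices.
rank ∂_0 = 0, rank ∂_1 = 4 ⇒ b_0 = 5 − 0 − 4 = 1; all invariant factors of ∂_1 are 1 so no torsion. So H_0 = Z.
rank ∂_1 = 4, rank ∂_2 = 6 ⇒ b_1 = 10 − 4 − 6 = 0; all invariant factors of ∂_2 are 1 so no torsion. So H_1 = 0.
rank ∂_2 = 6, rank ∂_3 = 4 ⇒ b_2 = 10 − 6 − 4 = 0; all invariant factors of ∂_3 are 1 so no torsion. So H_2 = 0.
rank ∂_3 = 4, rank ∂_4 = 0 ⇒ b_3 = 5 − 4 − 0 = 1. So H_3 = Z.

H_0 ≅ Z,  H_1 = 0,  H_2 = 0,  H_3 ≅ Z.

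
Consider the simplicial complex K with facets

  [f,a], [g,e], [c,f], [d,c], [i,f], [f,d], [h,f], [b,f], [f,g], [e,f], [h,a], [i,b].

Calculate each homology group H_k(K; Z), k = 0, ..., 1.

H_0 = Z,  H_1 = Z^4.

Take the total order a < b < c < d < e < f < g < h < i on the vertex set. Then K (dimension 1) consists of the simplices:

  0-simplices (9): a, b, c, d, e, f, g, h, i
  1-simplices (12): af, ah, bf, bi, cd, cf, df, ef, eg, fg, fh, fi

Hence C_0 ≅ Z^9, C_1 ≅ Z^12.

The boundary map ∂_1: C_1 → C_0 maps an edge to its endpoints' difference, ∂[p,q] = q − p. For instance
  ∂bf = f − b.
As a 9×12 matrix over Z this has rank 8, with invariant factors (1,1,1,1,1,1,1,1).

From H_k ≅ ker(∂_k) / im(∂_{k+1}) we obtain:

  H_0: rank C_0 − rank ∂_1 = 9 − 8 = 1, and the invariant factors of ∂_1 are all 1, so H_0 = Z.
  H_1: rank ker ∂_1 − rank ∂_2 = (12 − 8) − 0 = 4, and there is no ∂_2, so H_1 = Z^4.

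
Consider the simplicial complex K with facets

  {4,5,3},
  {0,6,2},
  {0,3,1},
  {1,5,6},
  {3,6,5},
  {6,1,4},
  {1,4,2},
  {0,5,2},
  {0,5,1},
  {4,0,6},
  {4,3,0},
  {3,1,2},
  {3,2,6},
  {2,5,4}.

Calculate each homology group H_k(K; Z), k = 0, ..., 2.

H_0 = Z,  H_1 = Z^2,  H_2 = Z.

We work with the vertex ordering 0 < 1 < 2 < 3 < 4 < 5 < 6. The simplices of K, each written with vertices in increasing order, are:

  0-simplices (7): [0], [1], [2], [3], [4], [5], [6]
  1-simplices (21): [0,1], [0,2], [0,3], [0,4], [0,5], [0,6], [1,2], [1,3], [1,4], [1,5], [1,6], [2,3], [2,4], [2,5], [2,6], [3,4], [3,5], [3,6], [4,5], [4,6], [5,6]
  2-simplices (14): [0,1,3], [0,1,5], [0,2,5], [0,2,6], [0,3,4], [0,4,6], [1,2,3], [1,2,4], [1,4,6], [1,5,6], [2,3,6], [2,4,5], [3,4,5], [3,5,6]

so the chain groups are C_0 ≅ Z^7, C_1 ≅ Z^21, C_2 ≅ Z^14.

Boundary ∂_1: C_1 → C_0 maps an edge to its endpoints' difference, ∂[p,q] = q − p.
As a 7×21 matrix over Z this has rank 6, with invariant factors (1,1,1,1,1,1).

∂_2: C_2 → C_1 sends each 2-simplex [p,q,r] to [q,r] − [p,r] + [p,q]. For instance
  ∂[1,4,6] = [4,6] − [1,6] + [1,4],
  ∂[0,1,3] = [1,3] − [0,3] + [0,1].
The resulting 21×14 matrix has rank 13, and its Smith normal form has invariant factors (1,1,1,1,1,1,1,1,1,1,1,1,1).

Reading off H_k = ker ∂_k / im ∂_{k+1}:

  H_0: rank C_0 − rank ∂_1 = 7 − 6 = 1, and the invariant factors of ∂_1 are all 1, so H_0 ≅ Z.
  H_1: rank ker ∂_1 − rank ∂_2 = (21 − 6) − 13 = 2, and the invariant factors of ∂_2 are all 1, so H_1 ≅ Z^2.
  H_2: rank ker ∂_2 − rank ∂_3 = (14 − 13) − 0 = 1, and there is no ∂_3, so H_2 ≅ Z.

As a check, the Euler characteristic is 7 − 21 + 14 = 0, which agrees with 1 − 2 + 1 = 0.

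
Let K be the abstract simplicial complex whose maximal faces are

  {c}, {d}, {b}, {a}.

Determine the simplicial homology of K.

Order the vertices as a < b < c < d. Listing each simplex with vertices in this order, K has dimension 0 with simplices:

  0-simplices (4): a, b, c, d

so the chain groups are C_0 ≅ Z^4.

Now H_k = ker ∂_k / im ∂_{k+1}, so:

  H_0: rank C_0 − rank ∂_1 = 4 − 0 = 4, and there is no ∂_1, so H_0 = Z^4.

H_0 = Z^4.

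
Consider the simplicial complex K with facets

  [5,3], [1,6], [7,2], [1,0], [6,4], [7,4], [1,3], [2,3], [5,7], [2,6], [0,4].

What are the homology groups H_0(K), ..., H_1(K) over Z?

Order the vertices as 0 < 1 < 2 < 3 < 4 < 5 < 6 < 7. Listing each simplex with vertices in this order, K has dimension 1 with simplices:

  0-simplices (8): [0], [1], [2], [3], [4], [5], [6], [7]
  1-simplices (11): [0,1], [0,4], [1,3], [1,6], [2,3], [2,6], [2,7], [3,5], [4,6], [4,7], [5,7]

giving chain groups C_0 ≅ Z^8, C_1 ≅ Z^11.

The boundary map ∂_1: C_1 → C_0 is given by ∂[p,q] = [q] − [p].
The 8×11 boundary matrix has rank 7 and Smith normal form diag(1,1,1,1,1,1,1).

From H_k ≅ ker(∂_k) / im(∂_{k+1}) we obtain:

  H_0: rank C_0 − rank ∂_1 = 8 − 7 = 1, and the invariant factors of ∂_1 are all 1, so H_0 ≅ Z.
  H_1: rank ker ∂_1 − rank ∂_2 = (11 − 7) − 0 = 4, and there is no ∂_2, so H_1 ≅ Z^4.

H_0 ≅ Z,  H_1 ≅ Z^4.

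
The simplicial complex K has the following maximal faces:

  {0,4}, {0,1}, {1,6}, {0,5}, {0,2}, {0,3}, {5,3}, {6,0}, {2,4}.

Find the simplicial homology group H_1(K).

H_1 ≅ Z^3.

Fix the vertex order 0 < 1 < 2 < 3 < 4 < 5 < 6 and write every simplex with vertices in increasing order. Then dim K = 1 and the simplices of K are:

  0-simplices (7): [0], [1], [2], [3], [4], [5], [6]
  1-simplices (9): [0,1], [0,2], [0,3], [0,4], [0,5], [0,6], [1,6], [2,4], [3,5]

so the chain groups are C_0 ≅ Z^7, C_1 ≅ Z^9.

Boundary ∂_1: C_1 → C_0 sends each edge [p,q] (with p < q) to q − p. For instance
  ∂[0,3] = [3] − [0].
As a 7×9 matrix over Z this has rank 6, with invariant factors (1,1,1,1,1,1).

From H_k ≅ ker(∂_k) / im(∂_{k+1}) we obtain:

  H_1: rank ker ∂_1 − rank ∂_2 = (9 − 6) − 0 = 3, and there is no ∂_2, so H_1 = Z^3.

(K is a triangulation of a wedge of 3 circles.)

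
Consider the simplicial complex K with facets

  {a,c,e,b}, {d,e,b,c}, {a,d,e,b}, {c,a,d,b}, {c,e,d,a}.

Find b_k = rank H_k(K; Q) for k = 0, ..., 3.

We work with the vertex ordering a < b < c < d < e. The simplices of K, each written with vertices in increasing order, are:

  0-simplices (5): a, b, c, d, e
  1-simplices (10): ab, ac, ad, ae, bc, bd, be, cd, ce, de
  2-simplices (10): abc, abd, abe, acd, ace, ade, bcd, bce, bde, cde
  3-simplices (5): abcd, abce, abde, acde, bcde

so the chain groups are C_0 ≅ Z^5, C_1 ≅ Z^10, C_2 ≅ Z^10, C_3 ≅ Z^5.

Boundary ∂_1: C_1 → C_0 maps an edge to its endpoints' difference, ∂[p,q] = q − p. For instance
  ∂ab = b − a.
This gives a 5×10 integer matrix of rank 4; reducing to Smith normal form yields diagonal entries (1,1,1,1).

The boundary map ∂_2: C_2 → C_1 sends each 2-simplex [p,q,r] to [q,r] − [p,r] + [p,q]. For instance
  ∂bde = de − be + bd,
  ∂abc = bc − ac + ab.
The 10×10 boundary matrix has rank 6 and Smith normal form diag(1,1,1,1,1,1).

Boundary ∂_3: C_3 → C_2 sends each 3-simplex σ to the alternating sum Σ_i (−1)^i (σ with its i-th vertex removed). For instance
  ∂abcd = bcd − acd + abd − abc,
  ∂acde = cde − ade + ace − acd.
The 10×5 boundary matrix has rank 4 and Smith normal form diag(1,1,1,1).

Now H_k = ker ∂_k / im ∂_{k+1}, so:

  H_0: rank C_0 − rank ∂_1 = 5 − 4 = 1, and the invariant factors of ∂_1 are all 1, so H_0 ≅ Z.
  H_1: rank ker ∂_1 − rank ∂_2 = (10 − 4) − 6 = 0, and the invariant factors of ∂_2 are all 1, so H_1 ≅ 0.
  H_2: rank ker ∂_2 − rank ∂_3 = (10 − 6) − 4 = 0, and the invariant factors of ∂_3 are all 1, so H_2 ≅ 0.
  H_3: rank ker ∂_3 − rank ∂_4 = (5 − 4) − 0 = 1, and there is no ∂_4, so H_3 ≅ Z.

As a check, the Euler characteristic is 5 − 10 + 10 − 5 = 0, which agrees with 1 − 0 + 0 − 1 = 0.

Hence the Betti numbers are b_0 = 1, b_1 = 0, b_2 = 0, b_3 = 1.

b_0 = 1, b_1 = 0, b_2 = 0, b_3 = 1.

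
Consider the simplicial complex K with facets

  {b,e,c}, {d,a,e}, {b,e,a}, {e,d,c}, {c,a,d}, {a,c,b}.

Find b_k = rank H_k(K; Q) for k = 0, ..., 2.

Order the vertices as a < b < c < d < e. Listing each simplex with vertices in this order, K has dimension 2 with simplices:

  0-simplices (5): a, b, c, d, e
  1-simplices (9): ab, ac, ad, ae, bc, be, cd, ce, de
  2-simplices (6): abc, abe, acd, ade, bce, cde

giving chain groups C_0 ≅ Z^5, C_1 ≅ Z^9, C_2 ≅ Z^6.

The boundary map ∂_1: C_1 → C_0 is given by ∂[p,q] = [q] − [p].
The resulting 5×9 matrix has rank 4, and its Smith normal form has invariant factors (1,1,1,1).

∂_2: C_2 → C_1 maps a triangle to the signed sum of its edges. For instance
  ∂cde = de − ce + cd,
  ∂abc = bc − ac + ab.
This gives a 9×6 integer matrix of rank 5; reducing to Smith normal form yields diagonal entries (1,1,1,1,1).

Now H_k = ker ∂_k / im ∂_{k+1}, so:

  H_0: rank C_0 − rank ∂_1 = 5 − 4 = 1, and the invariant factors of ∂_1 are all 1, so H_0 ≅ Z.
  H_1: rank ker ∂_1 − rank ∂_2 = (9 − 4) − 5 = 0, and the invariant factors of ∂_2 are all 1, so H_1 ≅ 0.
  H_2: rank ker ∂_2 − rank ∂_3 = (6 − 5) − 0 = 1, and there is no ∂_3, so H_2 ≅ Z.

As a check, the Euler characteristic is 5 − 9 + 6 = 2, which agrees with 1 − 0 + 1 = 2.

Hence the Betti numbers are b_0 = 1, b_1 = 0, b_2 = 1.

b_0 = 1, b_1 = 0, b_2 = 1.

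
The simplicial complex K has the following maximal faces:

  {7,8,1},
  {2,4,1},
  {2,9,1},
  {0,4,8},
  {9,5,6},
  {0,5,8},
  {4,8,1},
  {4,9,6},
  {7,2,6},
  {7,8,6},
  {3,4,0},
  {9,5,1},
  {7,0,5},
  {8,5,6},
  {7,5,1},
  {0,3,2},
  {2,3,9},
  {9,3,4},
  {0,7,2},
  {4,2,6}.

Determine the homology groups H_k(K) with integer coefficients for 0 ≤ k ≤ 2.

H_0 = Z,  H_1 = Z ⊕ Z/2,  H_2 = 0.

Take the total order 0 < 1 < 2 < 3 < 4 < 5 < 6 < 7 < 8 < 9 on the vertex set. Then K (dimension 2) consists of the simplices:

  0-simplices (10): [0], [1], [2], [3], [4], [5], [6], [7], [8], [9]
  1-simplices (30): (30 of them)
  2-simplices (20): (20 of them)

so the chain groups are C_0 ≅ Z^10, C_1 ≅ Z^30, C_2 ≅ Z^20.

The boundary map ∂_1: C_1 → C_0 maps an edge to its endpoints' difference, ∂[p,q] = q − p. For instance
  ∂[3,4] = [4] − [3].
The resulting 10×30 matrix has rank 9, and its Smith normal form has invariant factors (1,1,1,1,1,1,1,1,1).

∂_2: C_2 → C_1 maps a triangle to the signed sum of its edges. For instance
  ∂[0,5,8] = [5,8] − [0,8] + [0,5],
  ∂[2,6,7] = [6,7] − [2,7] + [2,6].
The 30×20 boundary matrix has rank 20 and Smith normal form diag(1,1,1,1,1,1,1,1,1,1,1,1,1,1,1,1,1,1,1,2).

Computing H_k = (kernel of ∂_k) / (image of ∂_{k+1}):

  H_0: rank C_0 − rank ∂_1 = 10 − 9 = 1, and the invariant factors of ∂_1 are all 1, so H_0 = Z.
  H_1: rank ker ∂_1 − rank ∂_2 = (30 − 9) − 20 = 1, and ∂_2 has invariant factor 2 > 1, so H_1 = Z ⊕ Z/2.
  H_2: rank ker ∂_2 − rank ∂_3 = (20 − 20) − 0 = 0, and there is no ∂_3, so H_2 = 0.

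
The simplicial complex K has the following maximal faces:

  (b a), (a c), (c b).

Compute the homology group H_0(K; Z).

Order the vertices as a < b < c. Listing each simplex with vertices in this order, K has dimension 1 with simplices:

  0-simplices (3): a, b, c
  1-simplices (3): ab, ac, bc

Hence C_0 ≅ Z^3, C_1 ≅ Z^3.

The boundary map ∂_1: C_1 → C_0 maps an edge to its endpoints' difference, ∂[p,q] = q − p.
The resulting 3×3 matrix has rank 2, and its Smith normal form has invariant factors (1,1).

Computing H_k = (kernel of ∂_k) / (image of ∂_{k+1}):

  H_0: rank C_0 − rank ∂_1 = 3 − 2 = 1, and the invariant factors of ∂_1 are all 1, so H_0 = Z.

H_0 = Z.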